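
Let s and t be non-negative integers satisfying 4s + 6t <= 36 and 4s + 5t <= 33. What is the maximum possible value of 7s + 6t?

56

Relaxing integrality, the LP optimum is 57.75 at (s,t) = (8.25, 0), which is not an integer point.
(s,t)=(8,0): 4·8+6·0=32≤36, 4·8+5·0=32≤33, objective 56.
(s,t)=(7,1): 4·7+6·1=34≤36, 4·7+5·1=33≤33, objective 55.
(s,t)=(7,0): 4·7+6·0=28≤36, 4·7+5·0=28≤33, objective 49.
No feasible integer point exceeds 56.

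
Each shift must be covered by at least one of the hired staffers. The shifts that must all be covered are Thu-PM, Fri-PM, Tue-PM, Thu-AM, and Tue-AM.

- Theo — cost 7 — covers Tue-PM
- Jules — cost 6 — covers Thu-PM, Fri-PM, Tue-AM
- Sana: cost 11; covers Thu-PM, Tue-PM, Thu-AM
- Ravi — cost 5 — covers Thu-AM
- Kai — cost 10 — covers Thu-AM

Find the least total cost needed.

17

This is an integer covering problem.
Choose Jules and Sana: together they cover Thu-PM, Fri-PM, Tue-PM, Thu-AM, Tue-AM — every shift.
Total cost: 6 + 11 = 17.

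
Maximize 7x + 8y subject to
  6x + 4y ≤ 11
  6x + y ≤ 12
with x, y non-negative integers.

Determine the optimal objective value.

16

(x,y)=(0,2): 6·0+4·2=8≤11, 6·0+1·2=2≤12, objective 16.
(x,y)=(1,1): 6·1+4·1=10≤11, 6·1+1·1=7≤12, objective 15.
(x,y)=(0,1): 6·0+4·1=4≤11, 6·0+1·1=1≤12, objective 8.
Maximum is 16 at (x,y)=(0,2).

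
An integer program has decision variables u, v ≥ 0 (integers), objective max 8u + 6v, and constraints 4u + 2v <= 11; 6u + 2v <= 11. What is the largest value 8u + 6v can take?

(u,v)=(0,5): 4·0+2·5=10≤11, 6·0+2·5=10≤11, objective 30.
(u,v)=(0,4): 4·0+2·4=8≤11, 6·0+2·4=8≤11, objective 24.
No feasible integer point exceeds 30.

30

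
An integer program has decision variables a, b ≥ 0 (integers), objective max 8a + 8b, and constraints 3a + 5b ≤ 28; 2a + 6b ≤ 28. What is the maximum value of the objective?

72

The continuous relaxation peaks at (9.33, 0) with value 74.67; rounding to a feasible lattice point costs some objective.
(a,b)=(9,0): 3·9+5·0=27≤28, 2·9+6·0=18≤28, objective 72.
(a,b)=(8,0): 3·8+5·0=24≤28, 2·8+6·0=16≤28, objective 64.
Maximum is 72 at (a,b)=(9,0).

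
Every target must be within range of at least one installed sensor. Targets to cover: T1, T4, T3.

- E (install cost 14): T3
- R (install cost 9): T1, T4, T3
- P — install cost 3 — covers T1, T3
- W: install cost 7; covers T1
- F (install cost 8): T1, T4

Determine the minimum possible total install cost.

9

R alone covers T1, T4, T3 — every target.
Total install cost: 9.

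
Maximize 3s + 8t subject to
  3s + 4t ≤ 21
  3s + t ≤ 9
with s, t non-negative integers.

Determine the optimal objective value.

The continuous relaxation peaks at (0, 5.25) with value 42.00; rounding to a feasible lattice point costs some objective.
(s,t)=(0,5): 3·0+4·5=20≤21, 3·0+1·5=5≤9, objective 40.
(s,t)=(1,4): 3·1+4·4=19≤21, 3·1+1·4=7≤9, objective 35.
The best lattice point is (0,5), giving 40.

40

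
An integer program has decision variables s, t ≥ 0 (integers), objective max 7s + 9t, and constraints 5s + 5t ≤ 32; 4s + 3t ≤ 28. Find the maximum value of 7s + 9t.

The continuous relaxation peaks at (0, 6.4) with value 57.60; rounding to a feasible lattice point costs some objective.
(s,t)=(0,6) is feasible, giving 54.
(s,t)=(1,5) is feasible, giving 52.
No feasible integer point exceeds 54.

54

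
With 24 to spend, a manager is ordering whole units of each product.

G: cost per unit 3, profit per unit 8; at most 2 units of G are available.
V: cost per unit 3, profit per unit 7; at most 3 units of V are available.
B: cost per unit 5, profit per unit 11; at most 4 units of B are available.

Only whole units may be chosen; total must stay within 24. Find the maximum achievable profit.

This is a bounded integer knapsack.
1×G, 2×V, and 3×B: cost 24 ≤ 24, profit 1·8 + 2·7 + 3·11 = 55.
2×G, 1×V, and 3×B: cost 24 ≤ 24, profit 2·8 + 1·7 + 3·11 = 56.
Best is 56.

56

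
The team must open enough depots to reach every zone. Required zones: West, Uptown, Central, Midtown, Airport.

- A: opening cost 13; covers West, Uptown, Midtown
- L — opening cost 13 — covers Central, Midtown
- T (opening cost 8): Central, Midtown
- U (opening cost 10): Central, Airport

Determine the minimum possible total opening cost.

Choose A and U: together they cover West, Uptown, Central, Midtown, Airport — every zone.
Total opening cost: 13 + 10 = 23.

23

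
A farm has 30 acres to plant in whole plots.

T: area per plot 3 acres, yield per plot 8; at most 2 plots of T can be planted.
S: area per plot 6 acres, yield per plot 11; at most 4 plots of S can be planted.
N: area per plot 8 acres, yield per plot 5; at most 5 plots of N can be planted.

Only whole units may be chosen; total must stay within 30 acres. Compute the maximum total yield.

T has the best ratio (8/3); taking only T gives at most 2×8 = 16 (stopped by the supply cap of 2).
Mixing does better — 2×T and 4×S: area 30 ≤ 30, yield 2·8 + 4·11 = 60.

60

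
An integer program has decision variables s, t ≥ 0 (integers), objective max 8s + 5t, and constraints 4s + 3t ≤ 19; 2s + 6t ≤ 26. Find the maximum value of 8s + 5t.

37

(s,t)=(4,1): 4·4+3·1=19≤19, 2·4+6·1=14≤26, objective 37.
(s,t)=(3,2): 4·3+3·2=18≤19, 2·3+6·2=18≤26, objective 34.
(s,t)=(4,0): 4·4+3·0=16≤19, 2·4+6·0=8≤26, objective 32.
The best lattice point is (4,1), giving 37.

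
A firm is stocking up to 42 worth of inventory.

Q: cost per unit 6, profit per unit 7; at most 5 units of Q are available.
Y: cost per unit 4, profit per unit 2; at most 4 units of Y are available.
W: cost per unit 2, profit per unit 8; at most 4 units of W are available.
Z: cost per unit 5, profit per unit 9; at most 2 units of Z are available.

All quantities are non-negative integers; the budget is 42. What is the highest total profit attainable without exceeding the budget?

78

W has the best ratio (8/2); taking only W gives at most 4×8 = 32 (stopped by the supply cap of 4).
Mixing does better — 4×Q, 4×W, and 2×Z: cost 42 ≤ 42, profit 4·7 + 4·8 + 2·9 = 78.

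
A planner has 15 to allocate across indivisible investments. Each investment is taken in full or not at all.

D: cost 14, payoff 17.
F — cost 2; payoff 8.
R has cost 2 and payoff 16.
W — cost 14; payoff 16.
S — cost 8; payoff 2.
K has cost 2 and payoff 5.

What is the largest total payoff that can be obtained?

31

Allowing fractional choices, the relaxed optimum would be about 39.9, but investments are indivisible.
F + R + S + K: cost 2 + 2 + 8 + 2 = 14 ≤ 15, payoff 8 + 16 + 2 + 5 = 31.
F + R + K: cost 2 + 2 + 2 = 6 ≤ 15, payoff 8 + 16 + 5 = 29.
Best is F, R, S, and K with total payoff 31.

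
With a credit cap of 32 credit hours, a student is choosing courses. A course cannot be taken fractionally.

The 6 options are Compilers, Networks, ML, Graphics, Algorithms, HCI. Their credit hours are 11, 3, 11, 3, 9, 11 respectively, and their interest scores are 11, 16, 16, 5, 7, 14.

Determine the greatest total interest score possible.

51

This is an integer program with binary decision variables.
Allowing fractional choices, the relaxed optimum would be about 55.0, but courses are indivisible.
Compilers + Networks + ML + Graphics: credit hours 11 + 3 + 11 + 3 = 28 ≤ 32, interest score 11 + 16 + 16 + 5 = 48.
Networks + ML + HCI: credit hours 3 + 11 + 11 = 25 ≤ 32, interest score 16 + 16 + 14 = 46.
Networks + ML + Graphics + HCI: credit hours 3 + 11 + 3 + 11 = 28 ≤ 32, interest score 16 + 16 + 5 + 14 = 51.
Best is Networks, ML, Graphics, and HCI with total interest score 51.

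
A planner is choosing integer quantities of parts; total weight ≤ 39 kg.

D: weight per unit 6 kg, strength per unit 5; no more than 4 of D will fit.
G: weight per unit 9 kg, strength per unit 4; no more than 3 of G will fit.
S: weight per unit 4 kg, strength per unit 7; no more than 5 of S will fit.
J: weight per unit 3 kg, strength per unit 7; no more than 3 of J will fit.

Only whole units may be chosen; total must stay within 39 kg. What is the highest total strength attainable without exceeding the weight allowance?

61

J has the best ratio (7/3); taking only J gives at most 3×7 = 21 (stopped by the supply cap of 3).
Mixing does better — 1×D, 5×S, and 3×J: weight 35 ≤ 39, strength 1·5 + 5·7 + 3·7 = 61.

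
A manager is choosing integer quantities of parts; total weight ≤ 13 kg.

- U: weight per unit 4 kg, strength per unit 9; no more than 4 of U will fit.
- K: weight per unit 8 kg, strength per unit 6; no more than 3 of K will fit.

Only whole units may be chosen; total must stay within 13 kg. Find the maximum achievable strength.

27

This is a bounded integer knapsack.
U has the best ratio (9/4); taking only U gives at most 3×9 = 27 (stopped by the weight limit).
Optimal: 3×U: weight 12 ≤ 13, strength 3·9 = 27.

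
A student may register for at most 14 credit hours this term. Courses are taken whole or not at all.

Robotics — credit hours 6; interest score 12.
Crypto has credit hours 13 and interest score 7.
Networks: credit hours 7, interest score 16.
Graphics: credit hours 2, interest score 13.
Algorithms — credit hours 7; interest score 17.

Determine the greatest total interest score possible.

Networks + Algorithms: credit hours 7 + 7 = 14 ≤ 14, interest score 16 + 17 = 33.
Graphics + Algorithms: credit hours 2 + 7 = 9 ≤ 14, interest score 13 + 17 = 30.
Networks + Graphics: credit hours 7 + 2 = 9 ≤ 14, interest score 16 + 13 = 29.
Best is Networks and Algorithms with total interest score 33.

33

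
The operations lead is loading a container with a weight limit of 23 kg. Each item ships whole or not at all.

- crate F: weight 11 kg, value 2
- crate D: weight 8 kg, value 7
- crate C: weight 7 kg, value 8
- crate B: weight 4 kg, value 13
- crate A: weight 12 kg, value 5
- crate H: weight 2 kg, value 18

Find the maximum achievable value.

This is an integer program with binary decision variables.
Allowing fractional choices, the relaxed optimum would be about 46.8, but items are indivisible.
crate D + crate B + crate H: weight 8 + 4 + 2 = 14 ≤ 23, value 7 + 13 + 18 = 38.
crate D + crate C + crate B + crate H: weight 8 + 7 + 4 + 2 = 21 ≤ 23, value 7 + 8 + 13 + 18 = 46.
crate C + crate B + crate H: weight 7 + 4 + 2 = 13 ≤ 23, value 8 + 13 + 18 = 39.
Best is crate D, crate C, crate B, and crate H with total value 46.

46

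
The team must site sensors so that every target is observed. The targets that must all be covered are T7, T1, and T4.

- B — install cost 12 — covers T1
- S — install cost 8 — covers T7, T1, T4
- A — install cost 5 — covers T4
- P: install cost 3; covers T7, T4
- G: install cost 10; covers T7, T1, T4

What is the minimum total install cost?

8

This is a weighted set-cover instance.
The greedy cost-per-new-target heuristic would pick P and S for 11, but a cheaper cover exists.
S alone covers T7, T1, T4 — every target.
Total install cost: 8.
No cover costs less than 8.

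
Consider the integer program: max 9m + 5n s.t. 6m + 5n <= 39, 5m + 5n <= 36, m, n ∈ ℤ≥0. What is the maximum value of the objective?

54

(m,n)=(6,0) is feasible, giving 54.
(m,n)=(5,1) is feasible, giving 50.
(m,n)=(5,0) is feasible, giving 45.
The best lattice point is (6,0), giving 54.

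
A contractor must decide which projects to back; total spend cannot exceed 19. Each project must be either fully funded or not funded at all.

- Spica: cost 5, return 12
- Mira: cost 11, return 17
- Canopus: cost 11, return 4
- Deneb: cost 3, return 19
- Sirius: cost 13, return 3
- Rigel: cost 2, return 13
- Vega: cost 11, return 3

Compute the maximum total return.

49

Allowing fractional choices, the relaxed optimum would be about 57.9, but projects are indivisible.
Mira + Deneb + Rigel: cost 11 + 3 + 2 = 16 ≤ 19, return 17 + 19 + 13 = 49.
Spica + Mira + Deneb: cost 5 + 11 + 3 = 19 ≤ 19, return 12 + 17 + 19 = 48.
Best is Mira, Deneb, and Rigel with total return 49.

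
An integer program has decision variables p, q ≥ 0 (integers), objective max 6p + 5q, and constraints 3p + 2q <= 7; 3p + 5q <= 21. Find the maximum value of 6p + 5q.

16

The continuous relaxation peaks at (0, 3.5) with value 17.50; rounding to a feasible lattice point costs some objective.
(p,q)=(1,2): 3·1+2·2=7≤7, 3·1+5·2=13≤21, objective 16.
(p,q)=(0,3): 3·0+2·3=6≤7, 3·0+5·3=15≤21, objective 15.
No feasible integer point exceeds 16.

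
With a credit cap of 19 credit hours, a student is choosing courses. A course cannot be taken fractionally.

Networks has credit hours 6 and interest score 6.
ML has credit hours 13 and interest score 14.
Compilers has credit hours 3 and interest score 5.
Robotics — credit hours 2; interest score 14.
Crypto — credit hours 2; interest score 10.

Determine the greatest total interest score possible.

Take ML, Robotics, and Crypto: credit hours 13 + 2 + 2 = 17 ≤ 19, interest score 14 + 14 + 10 = 38.
No other feasible combination does better.

38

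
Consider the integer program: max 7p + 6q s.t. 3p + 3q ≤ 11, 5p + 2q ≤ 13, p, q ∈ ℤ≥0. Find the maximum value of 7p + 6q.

The continuous relaxation peaks at (1.89, 1.78) with value 23.89; rounding to a feasible lattice point costs some objective.
(p,q)=(2,1): 3·2+3·1=9≤11, 5·2+2·1=12≤13, objective 20.
(p,q)=(1,2): 3·1+3·2=9≤11, 5·1+2·2=9≤13, objective 19.
The best lattice point is (2,1), giving 20.

20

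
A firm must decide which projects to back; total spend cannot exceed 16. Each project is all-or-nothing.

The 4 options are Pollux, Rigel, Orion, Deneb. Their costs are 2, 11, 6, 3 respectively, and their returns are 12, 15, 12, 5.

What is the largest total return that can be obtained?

32

This is an integer program with binary decision variables.
Pollux + Orion + Deneb: cost 2 + 6 + 3 = 11 ≤ 16, return 12 + 12 + 5 = 29.
Pollux + Rigel + Deneb: cost 2 + 11 + 3 = 16 ≤ 16, return 12 + 15 + 5 = 32.
Pollux + Rigel: cost 2 + 11 = 13 ≤ 16, return 12 + 15 = 27.
Best is Pollux, Rigel, and Deneb with total return 32.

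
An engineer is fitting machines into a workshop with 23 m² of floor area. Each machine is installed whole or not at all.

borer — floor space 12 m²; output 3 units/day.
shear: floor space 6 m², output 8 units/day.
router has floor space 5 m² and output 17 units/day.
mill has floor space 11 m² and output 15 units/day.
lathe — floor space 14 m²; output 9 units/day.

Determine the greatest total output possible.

Allowing fractional choices, the relaxed optimum would be about 40.6, but machines are indivisible.
shear + router + mill: floor space 6 + 5 + 11 = 22 ≤ 23, output 8 + 17 + 15 = 40.
router + mill: floor space 5 + 11 = 16 ≤ 23, output 17 + 15 = 32.
Best is shear, router, and mill with total output 40.

40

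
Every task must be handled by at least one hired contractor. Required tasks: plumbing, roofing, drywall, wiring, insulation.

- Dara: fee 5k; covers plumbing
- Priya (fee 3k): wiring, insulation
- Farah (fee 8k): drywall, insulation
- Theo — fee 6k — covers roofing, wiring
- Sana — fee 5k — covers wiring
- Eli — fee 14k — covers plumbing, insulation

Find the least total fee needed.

The greedy cost-per-new-task heuristic would pick Priya, Dara, Theo, and Farah for 22, but a cheaper cover exists.
Choose Dara, Farah, and Theo: together they cover plumbing, roofing, drywall, wiring, insulation — every task.
Total fee: 5 + 8 + 6 = 19.
No cover costs less than 19.

19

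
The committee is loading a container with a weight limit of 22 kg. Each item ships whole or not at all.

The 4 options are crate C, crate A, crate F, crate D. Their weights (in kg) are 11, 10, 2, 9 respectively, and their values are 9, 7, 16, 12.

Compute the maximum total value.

37

crate A + crate F + crate D: weight 10 + 2 + 9 = 21 ≤ 22, value 7 + 16 + 12 = 35.
crate C + crate F + crate D: weight 11 + 2 + 9 = 22 ≤ 22, value 9 + 16 + 12 = 37.
Best is crate C, crate F, and crate D with total value 37.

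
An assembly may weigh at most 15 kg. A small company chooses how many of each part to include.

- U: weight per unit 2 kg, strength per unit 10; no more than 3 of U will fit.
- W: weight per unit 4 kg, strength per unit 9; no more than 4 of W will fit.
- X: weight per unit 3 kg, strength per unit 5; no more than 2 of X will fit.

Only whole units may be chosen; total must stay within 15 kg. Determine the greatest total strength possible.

48

U has the best ratio (10/2); taking only U gives at most 3×10 = 30 (stopped by the supply cap of 3).
Mixing does better — 3×U and 2×W: weight 14 ≤ 15, strength 3·10 + 2·9 = 48.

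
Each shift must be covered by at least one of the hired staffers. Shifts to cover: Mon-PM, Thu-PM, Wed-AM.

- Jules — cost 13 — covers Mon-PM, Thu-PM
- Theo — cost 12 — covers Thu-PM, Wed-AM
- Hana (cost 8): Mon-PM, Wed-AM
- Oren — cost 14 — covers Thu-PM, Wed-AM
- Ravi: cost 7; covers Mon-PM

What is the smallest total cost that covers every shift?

The greedy cost-per-new-shift heuristic would pick Hana and Theo for 20, but a cheaper cover exists.
Choose Theo and Ravi: together they cover Mon-PM, Thu-PM, Wed-AM — every shift.
Total cost: 12 + 7 = 19.
No cover costs less than 19.

19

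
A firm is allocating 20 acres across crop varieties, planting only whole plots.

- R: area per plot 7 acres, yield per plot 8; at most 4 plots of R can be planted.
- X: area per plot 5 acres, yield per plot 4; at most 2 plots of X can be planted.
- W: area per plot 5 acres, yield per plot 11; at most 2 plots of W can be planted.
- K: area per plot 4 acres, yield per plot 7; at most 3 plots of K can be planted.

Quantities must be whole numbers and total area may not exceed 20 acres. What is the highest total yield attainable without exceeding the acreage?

Take 2×W and 2×K: area 18 ≤ 20, yield 2·11 + 2·7 = 36.
W has the best ratio (11/5) and is taken to its limit of 2; remaining capacity is filled optimally with the others.

36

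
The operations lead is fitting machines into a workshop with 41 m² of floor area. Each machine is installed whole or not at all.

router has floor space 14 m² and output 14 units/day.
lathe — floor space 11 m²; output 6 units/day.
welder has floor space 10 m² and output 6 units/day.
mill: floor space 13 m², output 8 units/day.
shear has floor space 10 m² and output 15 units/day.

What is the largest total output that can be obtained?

Take router, mill, and shear: floor space 14 + 13 + 10 = 37 ≤ 41, output 14 + 8 + 15 = 37.
No other feasible combination does better.

37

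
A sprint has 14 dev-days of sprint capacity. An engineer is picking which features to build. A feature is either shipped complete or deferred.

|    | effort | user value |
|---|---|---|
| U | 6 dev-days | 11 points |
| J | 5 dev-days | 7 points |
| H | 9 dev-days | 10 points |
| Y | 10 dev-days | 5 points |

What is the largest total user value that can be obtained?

Allowing fractional choices, the relaxed optimum would be about 21.3, but features are indivisible.
U + J: effort 6 + 5 = 11 ≤ 14, user value 11 + 7 = 18.
J + H: effort 5 + 9 = 14 ≤ 14, user value 7 + 10 = 17.
Best is U and J with total user value 18.

18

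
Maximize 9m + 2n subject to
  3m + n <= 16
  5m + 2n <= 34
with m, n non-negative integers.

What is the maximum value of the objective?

47

(m,n)=(5,1): 3·5+1·1=16≤16, 5·5+2·1=27≤34, objective 47.
(m,n)=(5,0): 3·5+1·0=15≤16, 5·5+2·0=25≤34, objective 45.
(m,n)=(4,2): 3·4+1·2=14≤16, 5·4+2·2=24≤34, objective 40.
No feasible integer point exceeds 47.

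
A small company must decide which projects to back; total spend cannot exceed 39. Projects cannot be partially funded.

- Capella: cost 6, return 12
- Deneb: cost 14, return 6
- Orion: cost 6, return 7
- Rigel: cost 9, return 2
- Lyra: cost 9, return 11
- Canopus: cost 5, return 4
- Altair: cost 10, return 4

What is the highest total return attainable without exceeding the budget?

38

Capella + Orion + Rigel + Lyra + Canopus: cost 6 + 6 + 9 + 9 + 5 = 35 ≤ 39, return 12 + 7 + 2 + 11 + 4 = 36.
Capella + Deneb + Orion + Lyra: cost 6 + 14 + 6 + 9 = 35 ≤ 39, return 12 + 6 + 7 + 11 = 36.
Capella + Orion + Lyra + Canopus + Altair: cost 6 + 6 + 9 + 5 + 10 = 36 ≤ 39, return 12 + 7 + 11 + 4 + 4 = 38.
Best is Capella, Orion, Lyra, Canopus, and Altair with total return 38.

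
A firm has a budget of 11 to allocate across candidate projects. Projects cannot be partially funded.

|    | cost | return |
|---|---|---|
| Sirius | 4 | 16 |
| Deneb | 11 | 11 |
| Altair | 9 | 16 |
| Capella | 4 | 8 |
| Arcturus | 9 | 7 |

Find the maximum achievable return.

24

Sirius + Capella: cost 4 + 4 = 8 ≤ 11, return 16 + 8 = 24.
Altair: cost 9 ≤ 11, return 16.
Sirius: cost 4 ≤ 11, return 16.
Best is Sirius and Capella with total return 24.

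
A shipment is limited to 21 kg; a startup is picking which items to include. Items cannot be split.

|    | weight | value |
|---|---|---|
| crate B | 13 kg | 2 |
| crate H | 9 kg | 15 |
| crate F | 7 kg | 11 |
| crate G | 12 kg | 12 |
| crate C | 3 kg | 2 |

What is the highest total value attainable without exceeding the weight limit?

28

Allowing fractional choices, the relaxed optimum would be about 31.0, but items are indivisible.
crate H + crate G: weight 9 + 12 = 21 ≤ 21, value 15 + 12 = 27.
crate H + crate F + crate C: weight 9 + 7 + 3 = 19 ≤ 21, value 15 + 11 + 2 = 28.
crate H + crate F: weight 9 + 7 = 16 ≤ 21, value 15 + 11 = 26.
Best is crate H, crate F, and crate C with total value 28.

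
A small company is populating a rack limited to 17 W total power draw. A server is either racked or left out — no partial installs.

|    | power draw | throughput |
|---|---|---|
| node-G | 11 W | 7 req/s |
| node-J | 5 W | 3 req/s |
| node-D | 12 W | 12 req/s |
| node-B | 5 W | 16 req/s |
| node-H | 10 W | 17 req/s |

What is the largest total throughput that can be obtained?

33

Take node-B and node-H: power draw 5 + 10 = 15 ≤ 17, throughput 16 + 17 = 33.
No other feasible combination does better.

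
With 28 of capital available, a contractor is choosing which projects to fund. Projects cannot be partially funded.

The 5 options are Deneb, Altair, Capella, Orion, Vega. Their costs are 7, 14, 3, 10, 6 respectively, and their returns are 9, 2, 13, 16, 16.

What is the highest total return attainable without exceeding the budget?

54

Capella + Orion + Vega: cost 3 + 10 + 6 = 19 ≤ 28, return 13 + 16 + 16 = 45.
Deneb + Orion + Vega: cost 7 + 10 + 6 = 23 ≤ 28, return 9 + 16 + 16 = 41.
Deneb + Capella + Orion + Vega: cost 7 + 3 + 10 + 6 = 26 ≤ 28, return 9 + 13 + 16 + 16 = 54.
Best is Deneb, Capella, Orion, and Vega with total return 54.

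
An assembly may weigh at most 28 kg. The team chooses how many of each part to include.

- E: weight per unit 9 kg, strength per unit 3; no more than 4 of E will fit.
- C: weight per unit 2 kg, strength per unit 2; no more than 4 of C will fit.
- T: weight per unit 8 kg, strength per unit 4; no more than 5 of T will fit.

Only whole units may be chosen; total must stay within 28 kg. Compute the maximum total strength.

16

This is a bounded integer knapsack.
2×C and 3×T: weight 28 ≤ 28, strength 2·2 + 3·4 = 16.
4×C and 2×T: weight 24 ≤ 28, strength 4·2 + 2·4 = 16.
Best is 16.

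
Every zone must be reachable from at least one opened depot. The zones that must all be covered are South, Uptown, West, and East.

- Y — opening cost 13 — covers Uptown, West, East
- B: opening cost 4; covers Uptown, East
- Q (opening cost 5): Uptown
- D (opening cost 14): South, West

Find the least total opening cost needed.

Choose B and D: together they cover South, Uptown, West, East — every zone.
Total opening cost: 4 + 14 = 18.
No cover costs less than 18.

18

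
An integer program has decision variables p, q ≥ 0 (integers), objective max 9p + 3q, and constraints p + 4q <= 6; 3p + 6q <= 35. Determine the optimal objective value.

54

(p,q)=(6,0) is feasible, giving 54.
(p,q)=(5,0) is feasible, giving 45.
The best lattice point is (6,0), giving 54.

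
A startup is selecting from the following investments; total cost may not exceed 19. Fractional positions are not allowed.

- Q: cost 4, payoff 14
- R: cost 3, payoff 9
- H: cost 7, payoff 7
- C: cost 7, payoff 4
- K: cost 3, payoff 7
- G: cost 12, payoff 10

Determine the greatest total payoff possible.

Allowing fractional choices, the relaxed optimum would be about 38.7, but investments are indivisible.
Q + R + C + K: cost 4 + 3 + 7 + 3 = 17 ≤ 19, payoff 14 + 9 + 4 + 7 = 34.
Q + R + H + K: cost 4 + 3 + 7 + 3 = 17 ≤ 19, payoff 14 + 9 + 7 + 7 = 37.
Best is Q, R, H, and K with total payoff 37.

37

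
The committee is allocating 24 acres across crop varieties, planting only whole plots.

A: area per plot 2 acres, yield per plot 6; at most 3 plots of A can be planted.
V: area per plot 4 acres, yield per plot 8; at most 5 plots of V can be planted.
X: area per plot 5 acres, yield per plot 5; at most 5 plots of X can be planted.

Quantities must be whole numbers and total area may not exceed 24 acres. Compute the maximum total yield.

3×A and 4×V: area 22 ≤ 24, yield 3·6 + 4·8 = 50.
2×A and 5×V: area 24 ≤ 24, yield 2·6 + 5·8 = 52.
Best is 52.

52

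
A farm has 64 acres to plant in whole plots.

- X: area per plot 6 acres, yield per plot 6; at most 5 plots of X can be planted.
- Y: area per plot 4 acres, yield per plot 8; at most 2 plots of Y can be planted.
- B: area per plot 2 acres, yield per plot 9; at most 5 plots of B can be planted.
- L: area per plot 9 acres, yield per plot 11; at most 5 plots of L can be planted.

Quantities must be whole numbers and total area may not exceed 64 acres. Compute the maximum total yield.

116

2×Y, 5×B, and 5×L: area 63 ≤ 64, yield 2·8 + 5·9 + 5·11 = 116.
3×X, 2×Y, 5×B, and 3×L: area 63 ≤ 64, yield 3·6 + 2·8 + 5·9 + 3·11 = 112.
Best is 116.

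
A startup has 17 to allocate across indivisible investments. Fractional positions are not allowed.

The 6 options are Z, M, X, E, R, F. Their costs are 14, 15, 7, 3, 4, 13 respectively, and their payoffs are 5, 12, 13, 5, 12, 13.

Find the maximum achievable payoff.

Take X, E, and R: cost 7 + 3 + 4 = 14 ≤ 17, payoff 13 + 5 + 12 = 30.
No other feasible combination does better.

30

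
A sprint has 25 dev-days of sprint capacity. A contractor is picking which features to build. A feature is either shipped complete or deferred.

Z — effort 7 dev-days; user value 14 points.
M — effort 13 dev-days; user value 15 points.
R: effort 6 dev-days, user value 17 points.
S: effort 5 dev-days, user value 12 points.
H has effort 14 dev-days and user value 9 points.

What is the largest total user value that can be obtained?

Allowing fractional choices, the relaxed optimum would be about 51.1, but features are indivisible.
Z + R + S: effort 7 + 6 + 5 = 18 ≤ 25, user value 14 + 17 + 12 = 43.
M + R + S: effort 13 + 6 + 5 = 24 ≤ 25, user value 15 + 17 + 12 = 44.
Best is M, R, and S with total user value 44.

44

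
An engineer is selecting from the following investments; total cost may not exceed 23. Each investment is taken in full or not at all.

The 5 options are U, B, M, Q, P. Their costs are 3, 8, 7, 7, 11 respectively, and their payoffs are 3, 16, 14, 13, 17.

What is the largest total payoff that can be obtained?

Allowing fractional choices, the relaxed optimum would be about 44.5, but investments are indivisible.
B + M + Q: cost 8 + 7 + 7 = 22 ≤ 23, payoff 16 + 14 + 13 = 43.
U + B + P: cost 3 + 8 + 11 = 22 ≤ 23, payoff 3 + 16 + 17 = 36.
Best is B, M, and Q with total payoff 43.

43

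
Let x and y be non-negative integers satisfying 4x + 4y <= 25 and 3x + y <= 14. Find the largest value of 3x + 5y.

30

Relaxing integrality, the LP optimum is 31.25 at (x,y) = (0, 6.25), which is not an integer point.
(x,y)=(0,6): 4·0+4·6=24≤25, 3·0+1·6=6≤14, objective 30.
(x,y)=(1,5): 4·1+4·5=24≤25, 3·1+1·5=8≤14, objective 28.
(x,y)=(0,5): 4·0+4·5=20≤25, 3·0+1·5=5≤14, objective 25.
No feasible integer point exceeds 30.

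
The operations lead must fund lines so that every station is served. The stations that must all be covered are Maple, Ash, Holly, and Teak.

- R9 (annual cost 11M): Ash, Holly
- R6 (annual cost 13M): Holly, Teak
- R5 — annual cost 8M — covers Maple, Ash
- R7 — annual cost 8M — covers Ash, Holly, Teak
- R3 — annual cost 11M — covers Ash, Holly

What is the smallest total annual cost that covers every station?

16

This is an integer covering problem.
Choose R5 and R7: together they cover Maple, Ash, Holly, Teak — every station.
Total annual cost: 8 + 8 = 16.
No cover costs less than 16.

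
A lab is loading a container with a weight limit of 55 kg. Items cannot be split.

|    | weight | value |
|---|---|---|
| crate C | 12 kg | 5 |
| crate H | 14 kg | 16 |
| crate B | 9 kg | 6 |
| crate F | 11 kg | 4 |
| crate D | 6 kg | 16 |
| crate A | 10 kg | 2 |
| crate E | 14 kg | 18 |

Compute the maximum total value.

61

crate H + crate B + crate D + crate A + crate E: weight 14 + 9 + 6 + 10 + 14 = 53 ≤ 55, value 16 + 6 + 16 + 2 + 18 = 58.
crate H + crate B + crate F + crate D + crate E: weight 14 + 9 + 11 + 6 + 14 = 54 ≤ 55, value 16 + 6 + 4 + 16 + 18 = 60.
crate C + crate H + crate B + crate D + crate E: weight 12 + 14 + 9 + 6 + 14 = 55 ≤ 55, value 5 + 16 + 6 + 16 + 18 = 61.
Best is crate C, crate H, crate B, crate D, and crate E with total value 61.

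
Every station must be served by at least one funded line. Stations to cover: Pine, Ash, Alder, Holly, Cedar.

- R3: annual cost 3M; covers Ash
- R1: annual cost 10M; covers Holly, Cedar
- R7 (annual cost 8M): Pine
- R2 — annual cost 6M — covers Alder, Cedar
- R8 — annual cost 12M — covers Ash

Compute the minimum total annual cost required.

27

Choose R3, R1, R7, and R2: together they cover Pine, Ash, Alder, Holly, Cedar — every station.
Total annual cost: 3 + 10 + 8 + 6 = 27.
No cover costs less than 27.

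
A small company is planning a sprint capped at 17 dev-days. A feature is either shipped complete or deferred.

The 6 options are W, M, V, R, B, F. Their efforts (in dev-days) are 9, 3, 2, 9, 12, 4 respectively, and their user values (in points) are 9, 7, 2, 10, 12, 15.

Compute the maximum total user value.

This is an integer program with binary decision variables.
Take M, R, and F: effort 3 + 9 + 4 = 16 ≤ 17, user value 7 + 10 + 15 = 32.
No other feasible combination does better.

32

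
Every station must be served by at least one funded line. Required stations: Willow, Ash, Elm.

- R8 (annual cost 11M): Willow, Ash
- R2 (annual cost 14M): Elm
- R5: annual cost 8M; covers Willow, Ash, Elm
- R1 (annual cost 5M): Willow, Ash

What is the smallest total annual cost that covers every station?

8

R5 alone covers Willow, Ash, Elm — every station.
Total annual cost: 8.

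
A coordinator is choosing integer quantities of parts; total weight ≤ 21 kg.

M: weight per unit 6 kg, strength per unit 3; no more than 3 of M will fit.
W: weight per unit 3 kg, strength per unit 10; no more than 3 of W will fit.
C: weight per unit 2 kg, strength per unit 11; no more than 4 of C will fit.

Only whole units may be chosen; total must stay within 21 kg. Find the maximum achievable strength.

74

C has the best ratio (11/2); taking only C gives at most 4×11 = 44 (stopped by the supply cap of 4).
Mixing does better — 3×W and 4×C: weight 17 ≤ 21, strength 3·10 + 4·11 = 74.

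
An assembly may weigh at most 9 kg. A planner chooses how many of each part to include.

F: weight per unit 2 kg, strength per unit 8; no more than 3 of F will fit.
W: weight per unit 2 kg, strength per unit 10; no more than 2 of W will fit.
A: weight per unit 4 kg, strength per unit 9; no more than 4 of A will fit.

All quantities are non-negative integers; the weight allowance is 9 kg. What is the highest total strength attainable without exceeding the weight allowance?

W has the best ratio (10/2); taking only W gives at most 2×10 = 20 (stopped by the supply cap of 2).
Mixing does better — 2×F and 2×W: weight 8 ≤ 9, strength 2·8 + 2·10 = 36.

36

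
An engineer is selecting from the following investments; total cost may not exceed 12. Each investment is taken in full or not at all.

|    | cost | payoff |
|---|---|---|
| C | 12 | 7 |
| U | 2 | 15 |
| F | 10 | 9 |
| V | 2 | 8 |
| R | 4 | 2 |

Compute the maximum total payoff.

25

Take U, V, and R: cost 2 + 2 + 4 = 8 ≤ 12, payoff 15 + 8 + 2 = 25.
No other feasible combination does better.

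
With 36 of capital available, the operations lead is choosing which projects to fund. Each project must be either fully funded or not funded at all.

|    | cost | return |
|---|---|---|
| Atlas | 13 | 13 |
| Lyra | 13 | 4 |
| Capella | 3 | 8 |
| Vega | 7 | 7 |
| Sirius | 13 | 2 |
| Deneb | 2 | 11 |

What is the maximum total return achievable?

39

This is an integer program with binary decision variables.
Allowing fractional choices, the relaxed optimum would be about 42.4, but projects are indivisible.
Atlas + Lyra + Vega + Deneb: cost 13 + 13 + 7 + 2 = 35 ≤ 36, return 13 + 4 + 7 + 11 = 35.
Atlas + Lyra + Capella + Deneb: cost 13 + 13 + 3 + 2 = 31 ≤ 36, return 13 + 4 + 8 + 11 = 36.
Atlas + Capella + Vega + Deneb: cost 13 + 3 + 7 + 2 = 25 ≤ 36, return 13 + 8 + 7 + 11 = 39.
Best is Atlas, Capella, Vega, and Deneb with total return 39.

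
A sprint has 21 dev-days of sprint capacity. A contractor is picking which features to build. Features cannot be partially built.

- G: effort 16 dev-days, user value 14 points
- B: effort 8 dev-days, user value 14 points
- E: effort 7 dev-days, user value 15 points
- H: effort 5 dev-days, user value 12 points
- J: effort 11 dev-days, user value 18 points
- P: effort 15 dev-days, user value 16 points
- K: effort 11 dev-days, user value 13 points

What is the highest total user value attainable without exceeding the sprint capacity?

Allowing fractional choices, the relaxed optimum would be about 42.6, but features are indivisible.
B + E + H: effort 8 + 7 + 5 = 20 ≤ 21, user value 14 + 15 + 12 = 41.
E + J: effort 7 + 11 = 18 ≤ 21, user value 15 + 18 = 33.
Best is B, E, and H with total user value 41.

41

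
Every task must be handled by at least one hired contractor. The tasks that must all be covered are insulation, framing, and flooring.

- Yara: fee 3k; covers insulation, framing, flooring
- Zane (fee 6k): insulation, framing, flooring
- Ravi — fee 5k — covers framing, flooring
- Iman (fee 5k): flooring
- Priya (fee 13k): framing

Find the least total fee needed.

3

Yara alone covers insulation, framing, flooring — every task.
Total fee: 3.
No cover costs less than 3.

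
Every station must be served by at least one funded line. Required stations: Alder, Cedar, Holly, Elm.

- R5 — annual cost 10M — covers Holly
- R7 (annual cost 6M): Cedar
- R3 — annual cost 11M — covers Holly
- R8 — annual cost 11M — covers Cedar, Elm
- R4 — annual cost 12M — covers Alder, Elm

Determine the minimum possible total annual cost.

The greedy cost-per-new-station heuristic would pick R8, R5, and R4 for 33, but a cheaper cover exists.
Choose R5, R7, and R4: together they cover Alder, Cedar, Holly, Elm — every station.
Total annual cost: 10 + 6 + 12 = 28.
No cover costs less than 28.

28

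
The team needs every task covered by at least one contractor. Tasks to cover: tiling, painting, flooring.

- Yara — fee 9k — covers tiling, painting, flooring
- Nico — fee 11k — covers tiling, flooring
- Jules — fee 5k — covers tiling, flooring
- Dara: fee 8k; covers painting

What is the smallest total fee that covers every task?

The greedy cost-per-new-task heuristic would pick Jules and Dara for 13, but a cheaper cover exists.
Yara alone covers tiling, painting, flooring — every task.
Total fee: 9.
No cover costs less than 9.

9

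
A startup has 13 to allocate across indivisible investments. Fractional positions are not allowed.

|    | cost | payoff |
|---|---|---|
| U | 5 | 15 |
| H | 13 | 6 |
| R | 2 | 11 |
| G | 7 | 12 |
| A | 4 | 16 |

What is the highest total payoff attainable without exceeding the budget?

Allowing fractional choices, the relaxed optimum would be about 45.4, but investments are indivisible.
R + G + A: cost 2 + 7 + 4 = 13 ≤ 13, payoff 11 + 12 + 16 = 39.
U + A: cost 5 + 4 = 9 ≤ 13, payoff 15 + 16 = 31.
U + R + A: cost 5 + 2 + 4 = 11 ≤ 13, payoff 15 + 11 + 16 = 42.
Best is U, R, and A with total payoff 42.

42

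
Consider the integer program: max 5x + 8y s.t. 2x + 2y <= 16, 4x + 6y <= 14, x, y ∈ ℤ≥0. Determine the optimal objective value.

Relaxing integrality, the LP optimum is 18.67 at (x,y) = (0, 2.33), which is not an integer point.
(x,y)=(2,1) is feasible, giving 18.
(x,y)=(0,2) is feasible, giving 16.
(x,y)=(3,0) is feasible, giving 15.
The best lattice point is (2,1), giving 18.

18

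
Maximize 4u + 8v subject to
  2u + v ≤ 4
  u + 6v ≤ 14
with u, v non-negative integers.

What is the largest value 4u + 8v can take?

20

(u,v)=(1,2): 2·1+1·2=4≤4, 1·1+6·2=13≤14, objective 20.
(u,v)=(0,2): 2·0+1·2=2≤4, 1·0+6·2=12≤14, objective 16.
(u,v)=(1,1): 2·1+1·1=3≤4, 1·1+6·1=7≤14, objective 12.
No feasible integer point exceeds 20.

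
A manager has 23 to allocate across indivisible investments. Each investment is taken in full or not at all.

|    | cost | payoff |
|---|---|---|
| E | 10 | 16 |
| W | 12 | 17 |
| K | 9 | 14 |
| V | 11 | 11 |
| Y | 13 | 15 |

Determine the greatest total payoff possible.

Allowing fractional choices, the relaxed optimum would be about 35.7, but investments are indivisible.
E + W: cost 10 + 12 = 22 ≤ 23, payoff 16 + 17 = 33.
W + K: cost 12 + 9 = 21 ≤ 23, payoff 17 + 14 = 31.
E + Y: cost 10 + 13 = 23 ≤ 23, payoff 16 + 15 = 31.
Best is E and W with total payoff 33.

33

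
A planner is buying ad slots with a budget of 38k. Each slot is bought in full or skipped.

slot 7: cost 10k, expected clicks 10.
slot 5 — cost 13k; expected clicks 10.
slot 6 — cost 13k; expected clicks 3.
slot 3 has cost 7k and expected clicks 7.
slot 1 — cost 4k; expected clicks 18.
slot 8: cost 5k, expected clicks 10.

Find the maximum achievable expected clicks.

Allowing fractional choices, the relaxed optimum would be about 54.2, but ad slots are indivisible.
slot 5 + slot 3 + slot 1 + slot 8: cost 13 + 7 + 4 + 5 = 29 ≤ 38, expected clicks 10 + 7 + 18 + 10 = 45.
slot 7 + slot 5 + slot 1 + slot 8: cost 10 + 13 + 4 + 5 = 32 ≤ 38, expected clicks 10 + 10 + 18 + 10 = 48.
slot 7 + slot 3 + slot 1 + slot 8: cost 10 + 7 + 4 + 5 = 26 ≤ 38, expected clicks 10 + 7 + 18 + 10 = 45.
Best is slot 7, slot 5, slot 1, and slot 8 with total expected clicks 48.

48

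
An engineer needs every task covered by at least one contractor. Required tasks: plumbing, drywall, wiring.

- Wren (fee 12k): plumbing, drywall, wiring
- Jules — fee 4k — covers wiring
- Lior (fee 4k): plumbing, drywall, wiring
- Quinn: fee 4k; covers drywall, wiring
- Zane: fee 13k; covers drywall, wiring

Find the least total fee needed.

4

Lior alone covers plumbing, drywall, wiring — every task.
Total fee: 4.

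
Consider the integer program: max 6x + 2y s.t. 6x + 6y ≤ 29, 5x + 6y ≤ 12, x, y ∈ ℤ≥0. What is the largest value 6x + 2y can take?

12

(x,y)=(2,0) is feasible, giving 12.
(x,y)=(1,1) is feasible, giving 8.
(x,y)=(1,0) is feasible, giving 6.
No feasible integer point exceeds 12.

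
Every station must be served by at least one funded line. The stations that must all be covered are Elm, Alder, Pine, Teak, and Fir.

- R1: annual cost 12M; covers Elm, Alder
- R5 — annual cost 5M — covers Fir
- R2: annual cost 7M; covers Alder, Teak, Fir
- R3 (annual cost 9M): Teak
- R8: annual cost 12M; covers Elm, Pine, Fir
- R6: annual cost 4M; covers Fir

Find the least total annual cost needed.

19

This is a weighted set-cover instance.
Choose R2 and R8: together they cover Elm, Alder, Pine, Teak, Fir — every station.
Total annual cost: 7 + 12 = 19.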